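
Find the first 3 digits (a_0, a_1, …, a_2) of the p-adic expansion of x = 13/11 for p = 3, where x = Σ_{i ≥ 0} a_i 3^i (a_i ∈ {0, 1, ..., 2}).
(a_0, …, a_2) = (2, 0, 1)

v_3(13/11) = 0 (numerator and denominator both coprime to 3), so x ∈ ℤ_3^×. Compute digits iteratively via a_i = x_i mod 3, x_{i+1} = (x_i − a_i)/3, with x_0 = x:
  x_0 = 13/11;  a_0 = 2;  x_1 = (x_0 − 2)/3 = -3/11
  x_1 = -3/11;  a_1 = 0;  x_2 = (x_1 − 0)/3 = -1/11
  x_2 = -1/11;  a_2 = 1;  x_3 = (x_2 − 1)/3 = -4/11
Digits: (2, 0, 1).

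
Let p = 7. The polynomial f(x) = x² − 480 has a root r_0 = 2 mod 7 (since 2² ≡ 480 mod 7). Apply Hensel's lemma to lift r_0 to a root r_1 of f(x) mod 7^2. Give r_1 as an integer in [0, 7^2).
r_1 = 23 (mod 49)

Hensel's recurrence: r_{i+1} = r_i − f(r_i)·(f′(r_i))^{-1} mod 7^{i+2}, with f′(x) = 2x. Iterate:
  r_0 = 2 (mod 7)
  r_1 = 23 (mod 49)
Final: r_1 = 23, and one checks f(r_1) ≡ 0 mod 7^2.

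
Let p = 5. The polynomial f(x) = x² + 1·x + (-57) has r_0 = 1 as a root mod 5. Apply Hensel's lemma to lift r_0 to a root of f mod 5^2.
r_1 = 11 (mod 25)

Hensel: r_{i+1} = r_i − f(r_i)·(f′(r_i))^{-1} mod 5^{i+2}, f′(x) = 2x + 1. Iterate:
  r_0 = 1 (mod 5)
  r_1 = 11 (mod 25)
Final: r = 11 satisfies f(r) ≡ 0 mod 5^2.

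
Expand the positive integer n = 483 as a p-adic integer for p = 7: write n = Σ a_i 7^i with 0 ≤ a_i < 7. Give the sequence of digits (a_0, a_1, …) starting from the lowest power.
(a_0, a_1, …) = (0, 6, 2, 1)

Repeated division by 7 gives the digits low-to-high: 483 = 6·7^1 + 2·7^2 + 1·7^3. Digit sequence: (0, 6, 2, 1).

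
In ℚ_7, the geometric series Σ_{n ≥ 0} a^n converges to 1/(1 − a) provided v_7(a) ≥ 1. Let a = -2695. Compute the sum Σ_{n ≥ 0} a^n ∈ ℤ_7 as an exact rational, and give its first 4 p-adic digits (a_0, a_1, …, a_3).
Σ a^n = 1/(1 − a) = 1/2696;  first 4 digits = (1, 0, 1, 6)

v_7(a) = 2 ≥ 1, so the series converges in ℤ_7 to 1/(1 − a) = 1/(1 − (-2695)) = 1/2696. Expand this rational in ℤ_7: compute digits iteratively via d_i = x_i mod 7, x_{i+1} = (x_i − d_i)/7. The first 4 digits are (1, 0, 1, 6).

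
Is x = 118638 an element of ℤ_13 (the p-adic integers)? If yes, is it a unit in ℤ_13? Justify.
x ∈ ℤ_13 but not a unit; v_13(x) = 3 > 0

ℤ_13 = {x ∈ ℚ_13 : v_13(x) ≥ 0} and ℤ_13^× = {x ∈ ℤ_13 : v_13(x) = 0}. Here v_13(118638) = v_13(num) − v_13(den) = 3; compare against these criteria.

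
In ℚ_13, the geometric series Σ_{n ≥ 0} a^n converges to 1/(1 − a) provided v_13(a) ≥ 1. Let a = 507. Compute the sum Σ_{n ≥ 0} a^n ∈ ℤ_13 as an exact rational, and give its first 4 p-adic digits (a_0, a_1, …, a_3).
Σ a^n = 1/(1 − a) = -1/506;  first 4 digits = (1, 0, 3, 0)

v_13(a) = 2 ≥ 1, so the series converges in ℤ_13 to 1/(1 − a) = 1/(1 − 507) = -1/506. Expand this rational in ℤ_13: compute digits iteratively via d_i = x_i mod 13, x_{i+1} = (x_i − d_i)/13. The first 4 digits are (1, 0, 3, 0).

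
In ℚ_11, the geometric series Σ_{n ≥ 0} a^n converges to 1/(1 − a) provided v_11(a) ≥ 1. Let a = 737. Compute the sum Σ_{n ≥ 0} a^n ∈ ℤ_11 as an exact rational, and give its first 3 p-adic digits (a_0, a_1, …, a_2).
Σ a^n = 1/(1 − a) = -1/736;  first 3 digits = (1, 1, 7)

v_11(a) = 1 ≥ 1, so the series converges in ℤ_11 to 1/(1 − a) = 1/(1 − 737) = -1/736. Expand this rational in ℤ_11: compute digits iteratively via d_i = x_i mod 11, x_{i+1} = (x_i − d_i)/11. The first 3 digits are (1, 1, 7).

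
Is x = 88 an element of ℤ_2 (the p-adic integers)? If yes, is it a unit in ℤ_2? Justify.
x ∈ ℤ_2 but not a unit; v_2(x) = 3 > 0

ℤ_2 = {x ∈ ℚ_2 : v_2(x) ≥ 0} and ℤ_2^× = {x ∈ ℤ_2 : v_2(x) = 0}. Here v_2(88) = v_2(num) − v_2(den) = 3; compare against these criteria.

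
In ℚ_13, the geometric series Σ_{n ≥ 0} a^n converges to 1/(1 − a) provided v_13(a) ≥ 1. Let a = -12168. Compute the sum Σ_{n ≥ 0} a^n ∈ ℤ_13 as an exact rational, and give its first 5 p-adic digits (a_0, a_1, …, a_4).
Σ a^n = 1/(1 − a) = 1/12169;  first 5 digits = (1, 0, 6, 7, 9)

v_13(a) = 2 ≥ 1, so the series converges in ℤ_13 to 1/(1 − a) = 1/(1 − (-12168)) = 1/12169. Expand this rational in ℤ_13: compute digits iteratively via d_i = x_i mod 13, x_{i+1} = (x_i − d_i)/13. The first 5 digits are (1, 0, 6, 7, 9).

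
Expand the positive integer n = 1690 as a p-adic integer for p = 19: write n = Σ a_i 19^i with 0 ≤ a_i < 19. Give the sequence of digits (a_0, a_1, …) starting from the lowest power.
(a_0, a_1, …) = (18, 12, 4)

Repeated division by 19 gives the digits low-to-high: 1690 = 18 + 12·19^1 + 4·19^2. Digit sequence: (18, 12, 4).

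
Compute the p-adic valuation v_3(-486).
v_3(-486) = 5

v_3(n) is the largest exponent k such that 3^k divides n. Factor out: -486 = -3^5 · 2. (Sign doesn't affect v_p.) So v_3(-486) = 5.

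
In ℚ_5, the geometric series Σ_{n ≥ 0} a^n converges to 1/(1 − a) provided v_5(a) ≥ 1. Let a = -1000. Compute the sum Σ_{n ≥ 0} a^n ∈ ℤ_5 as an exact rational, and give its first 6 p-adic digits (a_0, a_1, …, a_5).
Σ a^n = 1/(1 − a) = 1/1001;  first 6 digits = (1, 0, 0, 2, 3, 4)

v_5(a) = 3 ≥ 1, so the series converges in ℤ_5 to 1/(1 − a) = 1/(1 − (-1000)) = 1/1001. Expand this rational in ℤ_5: compute digits iteratively via d_i = x_i mod 5, x_{i+1} = (x_i − d_i)/5. The first 6 digits are (1, 0, 0, 2, 3, 4).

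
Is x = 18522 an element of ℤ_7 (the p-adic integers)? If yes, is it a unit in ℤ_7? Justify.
x ∈ ℤ_7 but not a unit; v_7(x) = 3 > 0

ℤ_7 = {x ∈ ℚ_7 : v_7(x) ≥ 0} and ℤ_7^× = {x ∈ ℤ_7 : v_7(x) = 0}. Here v_7(18522) = v_7(num) − v_7(den) = 3; compare against these criteria.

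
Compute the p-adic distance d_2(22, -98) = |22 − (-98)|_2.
d_2(22, -98) = 1/8

Step 1 — x − y = 22 − (-98) = 120. Step 2 — v_2(120) = 3 (factor: 120 = (2^3 · 15); the sign does not affect v_p). Step 3 — |x − y|_2 = 2^{-3} = 1/8.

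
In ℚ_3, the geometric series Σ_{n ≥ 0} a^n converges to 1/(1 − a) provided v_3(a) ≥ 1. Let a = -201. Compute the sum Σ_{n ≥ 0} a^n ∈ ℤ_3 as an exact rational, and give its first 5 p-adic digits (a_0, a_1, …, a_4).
Σ a^n = 1/(1 − a) = 1/202;  first 5 digits = (1, 2, 2, 2, 1)

v_3(a) = 1 ≥ 1, so the series converges in ℤ_3 to 1/(1 − a) = 1/(1 − (-201)) = 1/202. Expand this rational in ℤ_3: compute digits iteratively via d_i = x_i mod 3, x_{i+1} = (x_i − d_i)/3. The first 5 digits are (1, 2, 2, 2, 1).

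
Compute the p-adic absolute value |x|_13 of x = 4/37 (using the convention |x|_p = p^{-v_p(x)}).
|4/37|_13 = 1

Step 1 — compute v_13(x) by factoring powers of 13 out of the numerator and denominator: v_13(4/37) = 0. Step 2 — apply |x|_p = p^{-v_p(x)} = 13^{0} = 1.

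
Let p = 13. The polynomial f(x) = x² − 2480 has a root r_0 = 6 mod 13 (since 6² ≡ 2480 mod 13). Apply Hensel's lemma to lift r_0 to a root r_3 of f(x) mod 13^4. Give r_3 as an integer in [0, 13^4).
r_3 = 15814 (mod 28561)

Hensel's recurrence: r_{i+1} = r_i − f(r_i)·(f′(r_i))^{-1} mod 13^{i+2}, with f′(x) = 2x. Iterate:
  r_0 = 6 (mod 13)
  r_1 = 97 (mod 169)
  r_2 = 435 (mod 2197)
  r_3 = 15814 (mod 28561)
Final: r_3 = 15814, and one checks f(r_3) ≡ 0 mod 13^4.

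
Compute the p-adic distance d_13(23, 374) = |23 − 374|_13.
d_13(23, 374) = 1/13

Step 1 — x − y = 23 − 374 = -351. Step 2 — v_13(-351) = 1 (factor: -351 = −(13^1 · 27); the sign does not affect v_p). Step 3 — |x − y|_13 = 13^{-1} = 1/13.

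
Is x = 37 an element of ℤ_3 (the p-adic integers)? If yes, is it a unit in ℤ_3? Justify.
x ∈ ℤ_3^× (unit); v_3(x) = 0

ℤ_3 = {x ∈ ℚ_3 : v_3(x) ≥ 0} and ℤ_3^× = {x ∈ ℤ_3 : v_3(x) = 0}. Here v_3(37) = v_3(num) − v_3(den) = 0; compare against these criteria.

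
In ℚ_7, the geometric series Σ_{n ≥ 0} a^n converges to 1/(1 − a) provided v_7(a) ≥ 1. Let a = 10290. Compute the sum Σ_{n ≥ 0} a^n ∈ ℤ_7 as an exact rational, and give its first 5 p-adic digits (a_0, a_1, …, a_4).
Σ a^n = 1/(1 − a) = -1/10289;  first 5 digits = (1, 0, 0, 2, 4)

v_7(a) = 3 ≥ 1, so the series converges in ℤ_7 to 1/(1 − a) = 1/(1 − 10290) = -1/10289. Expand this rational in ℤ_7: compute digits iteratively via d_i = x_i mod 7, x_{i+1} = (x_i − d_i)/7. The first 5 digits are (1, 0, 0, 2, 4).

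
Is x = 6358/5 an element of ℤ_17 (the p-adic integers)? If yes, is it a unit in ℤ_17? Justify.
x ∈ ℤ_17 but not a unit; v_17(x) = 2 > 0

ℤ_17 = {x ∈ ℚ_17 : v_17(x) ≥ 0} and ℤ_17^× = {x ∈ ℤ_17 : v_17(x) = 0}. Here v_17(6358/5) = v_17(num) − v_17(den) = 2; compare against these criteria.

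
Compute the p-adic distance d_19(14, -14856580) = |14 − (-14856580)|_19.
d_19(14, -14856580) = 1/2476099

Step 1 — x − y = 14 − (-14856580) = 14856594. Step 2 — v_19(14856594) = 5 (factor: 14856594 = (19^5 · 6); the sign does not affect v_p). Step 3 — |x − y|_19 = 19^{-5} = 1/2476099.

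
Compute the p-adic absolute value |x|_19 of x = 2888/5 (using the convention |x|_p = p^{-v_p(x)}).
|2888/5|_19 = 1/361

Step 1 — compute v_19(x) by factoring powers of 19 out of the numerator and denominator: v_19(2888/5) = 2. Step 2 — apply |x|_p = p^{-v_p(x)} = 19^{-2} = 1/361.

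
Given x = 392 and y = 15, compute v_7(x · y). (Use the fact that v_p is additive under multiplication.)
v_7(5880) = 2

v_p(x) = 2 (factor: 392 = 7^2 · 8); v_p(y) = 0 (factor: 15 = 7^0 · 15). Additivity: v_p(xy) = v_p(x) + v_p(y) = 2 + 0 = 2. (Direct check: xy = 5880 = 7^2 · (120).)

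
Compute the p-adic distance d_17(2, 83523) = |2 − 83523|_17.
d_17(2, 83523) = 1/83521

Step 1 — x − y = 2 − 83523 = -83521. Step 2 — v_17(-83521) = 4 (factor: -83521 = −(17^4 · 1); the sign does not affect v_p). Step 3 — |x − y|_17 = 17^{-4} = 1/83521.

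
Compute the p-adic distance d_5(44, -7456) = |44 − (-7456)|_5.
d_5(44, -7456) = 1/625

Step 1 — x − y = 44 − (-7456) = 7500. Step 2 — v_5(7500) = 4 (factor: 7500 = (5^4 · 12); the sign does not affect v_p). Step 3 — |x − y|_5 = 5^{-4} = 1/625.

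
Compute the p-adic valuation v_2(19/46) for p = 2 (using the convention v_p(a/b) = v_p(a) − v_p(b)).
v_2(19/46) = -1

Factor powers of 2 from the numerator and denominator of the reduced fraction: 19 = 2^0 · 19 and 46 = 2^1 · 23. Apply v_p(a/b) = v_p(a) − v_p(b): v_2(19/46) = 0 − 1 = -1.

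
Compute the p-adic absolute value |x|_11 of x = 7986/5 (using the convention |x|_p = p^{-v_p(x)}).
|7986/5|_11 = 1/1331

Step 1 — compute v_11(x) by factoring powers of 11 out of the numerator and denominator: v_11(7986/5) = 3. Step 2 — apply |x|_p = p^{-v_p(x)} = 11^{-3} = 1/1331.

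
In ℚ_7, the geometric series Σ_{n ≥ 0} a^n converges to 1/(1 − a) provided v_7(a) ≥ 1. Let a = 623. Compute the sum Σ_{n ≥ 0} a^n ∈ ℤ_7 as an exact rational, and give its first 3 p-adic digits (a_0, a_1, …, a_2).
Σ a^n = 1/(1 − a) = -1/622;  first 3 digits = (1, 5, 2)

v_7(a) = 1 ≥ 1, so the series converges in ℤ_7 to 1/(1 − a) = 1/(1 − 623) = -1/622. Expand this rational in ℤ_7: compute digits iteratively via d_i = x_i mod 7, x_{i+1} = (x_i − d_i)/7. The first 3 digits are (1, 5, 2).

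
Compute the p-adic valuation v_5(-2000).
v_5(-2000) = 3

v_5(n) is the largest exponent k such that 5^k divides n. Factor out: -2000 = -5^3 · 16. (Sign doesn't affect v_p.) So v_5(-2000) = 3.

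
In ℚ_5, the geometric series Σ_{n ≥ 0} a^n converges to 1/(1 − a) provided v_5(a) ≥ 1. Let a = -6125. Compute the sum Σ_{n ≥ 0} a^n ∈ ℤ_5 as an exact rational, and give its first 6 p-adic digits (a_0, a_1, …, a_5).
Σ a^n = 1/(1 − a) = 1/6126;  first 6 digits = (1, 0, 0, 1, 0, 3)

v_5(a) = 3 ≥ 1, so the series converges in ℤ_5 to 1/(1 − a) = 1/(1 − (-6125)) = 1/6126. Expand this rational in ℤ_5: compute digits iteratively via d_i = x_i mod 5, x_{i+1} = (x_i − d_i)/5. The first 6 digits are (1, 0, 0, 1, 0, 3).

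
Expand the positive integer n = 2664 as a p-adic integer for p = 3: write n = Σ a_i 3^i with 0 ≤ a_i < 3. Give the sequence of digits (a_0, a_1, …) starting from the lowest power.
(a_0, a_1, …) = (0, 0, 2, 2, 2, 1, 0, 1)

Repeated division by 3 gives the digits low-to-high: 2664 = 2·3^2 + 2·3^3 + 2·3^4 + 1·3^5 + 1·3^7. Digit sequence: (0, 0, 2, 2, 2, 1, 0, 1).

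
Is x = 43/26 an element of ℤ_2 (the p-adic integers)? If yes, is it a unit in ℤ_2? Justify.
x ∉ ℤ_2 (v_2(x) = -1 < 0)

ℤ_2 = {x ∈ ℚ_2 : v_2(x) ≥ 0} and ℤ_2^× = {x ∈ ℤ_2 : v_2(x) = 0}. Here v_2(43/26) = v_2(num) − v_2(den) = -1; compare against these criteria.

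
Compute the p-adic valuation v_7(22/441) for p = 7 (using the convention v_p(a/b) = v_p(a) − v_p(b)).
v_7(22/441) = -2

Factor powers of 7 from the numerator and denominator of the reduced fraction: 22 = 7^0 · 22 and 441 = 7^2 · 9. Apply v_p(a/b) = v_p(a) − v_p(b): v_7(22/441) = 0 − 2 = -2.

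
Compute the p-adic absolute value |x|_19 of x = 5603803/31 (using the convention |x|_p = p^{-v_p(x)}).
|5603803/31|_19 = 1/130321

Step 1 — compute v_19(x) by factoring powers of 19 out of the numerator and denominator: v_19(5603803/31) = 4. Step 2 — apply |x|_p = p^{-v_p(x)} = 19^{-4} = 1/130321.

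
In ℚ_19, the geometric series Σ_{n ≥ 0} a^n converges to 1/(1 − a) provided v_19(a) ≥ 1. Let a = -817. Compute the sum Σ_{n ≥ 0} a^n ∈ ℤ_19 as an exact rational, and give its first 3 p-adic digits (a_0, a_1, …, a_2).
Σ a^n = 1/(1 − a) = 1/818;  first 3 digits = (1, 14, 3)

v_19(a) = 1 ≥ 1, so the series converges in ℤ_19 to 1/(1 − a) = 1/(1 − (-817)) = 1/818. Expand this rational in ℤ_19: compute digits iteratively via d_i = x_i mod 19, x_{i+1} = (x_i − d_i)/19. The first 3 digits are (1, 14, 3).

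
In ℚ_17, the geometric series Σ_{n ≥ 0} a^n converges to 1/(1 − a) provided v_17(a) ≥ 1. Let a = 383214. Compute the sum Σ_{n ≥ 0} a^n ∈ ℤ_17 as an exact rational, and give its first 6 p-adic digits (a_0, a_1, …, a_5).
Σ a^n = 1/(1 − a) = -1/383213;  first 6 digits = (1, 0, 0, 10, 4, 0)

v_17(a) = 3 ≥ 1, so the series converges in ℤ_17 to 1/(1 − a) = 1/(1 − 383214) = -1/383213. Expand this rational in ℤ_17: compute digits iteratively via d_i = x_i mod 17, x_{i+1} = (x_i − d_i)/17. The first 6 digits are (1, 0, 0, 10, 4, 0).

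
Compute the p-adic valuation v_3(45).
v_3(45) = 2

v_3(n) is the largest exponent k such that 3^k divides n. Factor out: 45 = 3^2 · 5. (Sign doesn't affect v_p.) So v_3(45) = 2.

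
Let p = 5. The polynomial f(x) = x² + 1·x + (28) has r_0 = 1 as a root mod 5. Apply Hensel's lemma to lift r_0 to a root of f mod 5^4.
r_3 = 291 (mod 625)

Hensel: r_{i+1} = r_i − f(r_i)·(f′(r_i))^{-1} mod 5^{i+2}, f′(x) = 2x + 1. Iterate:
  r_0 = 1 (mod 5)
  r_1 = 16 (mod 25)
  r_2 = 41 (mod 125)
  r_3 = 291 (mod 625)
Final: r = 291 satisfies f(r) ≡ 0 mod 5^4.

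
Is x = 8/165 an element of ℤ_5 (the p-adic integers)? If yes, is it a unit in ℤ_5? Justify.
x ∉ ℤ_5 (v_5(x) = -1 < 0)

ℤ_5 = {x ∈ ℚ_5 : v_5(x) ≥ 0} and ℤ_5^× = {x ∈ ℤ_5 : v_5(x) = 0}. Here v_5(8/165) = v_5(num) − v_5(den) = -1; compare against these criteria.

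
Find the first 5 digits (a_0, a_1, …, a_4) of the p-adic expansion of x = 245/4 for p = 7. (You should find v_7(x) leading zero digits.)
(a_0, …, a_4) = (0, 0, 3, 5, 1)

v_7(245/4) = 2, so a_0 = ... = a_1 = 0. Factor out: x = 7^2 · u with u = 5/4 a unit in ℤ_7. Expand u iteratively via a_{v+i} = u_i mod 7, u_{i+1} = (u_i − a_{v+i})/7:
  u_0 = 5/4;  a_2 = 3;  u_1 = (u_0 − 3)/7 = -1/4
  u_1 = -1/4;  a_3 = 5;  u_2 = (u_1 − 5)/7 = -3/4
  u_2 = -3/4;  a_4 = 1;  u_3 = (u_2 − 1)/7 = -1/4
Digits: (0, 0, 3, 5, 1).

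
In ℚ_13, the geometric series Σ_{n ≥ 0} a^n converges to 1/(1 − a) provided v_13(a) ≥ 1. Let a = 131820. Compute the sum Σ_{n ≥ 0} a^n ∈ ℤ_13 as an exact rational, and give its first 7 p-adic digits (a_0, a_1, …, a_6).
Σ a^n = 1/(1 − a) = -1/131819;  first 7 digits = (1, 0, 0, 8, 4, 0, 12)

v_13(a) = 3 ≥ 1, so the series converges in ℤ_13 to 1/(1 − a) = 1/(1 − 131820) = -1/131819. Expand this rational in ℤ_13: compute digits iteratively via d_i = x_i mod 13, x_{i+1} = (x_i − d_i)/13. The first 7 digits are (1, 0, 0, 8, 4, 0, 12).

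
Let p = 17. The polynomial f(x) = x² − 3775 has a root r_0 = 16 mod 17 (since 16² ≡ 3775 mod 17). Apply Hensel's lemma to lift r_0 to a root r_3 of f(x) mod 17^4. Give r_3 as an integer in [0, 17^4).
r_3 = 71229 (mod 83521)

Hensel's recurrence: r_{i+1} = r_i − f(r_i)·(f′(r_i))^{-1} mod 17^{i+2}, with f′(x) = 2x. Iterate:
  r_0 = 16 (mod 17)
  r_1 = 135 (mod 289)
  r_2 = 2447 (mod 4913)
  r_3 = 71229 (mod 83521)
Final: r_3 = 71229, and one checks f(r_3) ≡ 0 mod 17^4.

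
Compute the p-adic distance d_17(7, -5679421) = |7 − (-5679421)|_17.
d_17(7, -5679421) = 1/1419857

Step 1 — x − y = 7 − (-5679421) = 5679428. Step 2 — v_17(5679428) = 5 (factor: 5679428 = (17^5 · 4); the sign does not affect v_p). Step 3 — |x − y|_17 = 17^{-5} = 1/1419857.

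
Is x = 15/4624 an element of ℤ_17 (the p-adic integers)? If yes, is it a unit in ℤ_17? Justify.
x ∉ ℤ_17 (v_17(x) = -2 < 0)

ℤ_17 = {x ∈ ℚ_17 : v_17(x) ≥ 0} and ℤ_17^× = {x ∈ ℤ_17 : v_17(x) = 0}. Here v_17(15/4624) = v_17(num) − v_17(den) = -2; compare against these criteria.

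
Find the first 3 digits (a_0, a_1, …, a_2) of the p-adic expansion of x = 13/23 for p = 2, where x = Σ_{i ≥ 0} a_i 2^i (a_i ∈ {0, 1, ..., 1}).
(a_0, …, a_2) = (1, 1, 0)

v_2(13/23) = 0 (numerator and denominator both coprime to 2), so x ∈ ℤ_2^×. Compute digits iteratively via a_i = x_i mod 2, x_{i+1} = (x_i − a_i)/2, with x_0 = x:
  x_0 = 13/23;  a_0 = 1;  x_1 = (x_0 − 1)/2 = -5/23
  x_1 = -5/23;  a_1 = 1;  x_2 = (x_1 − 1)/2 = -14/23
  x_2 = -14/23;  a_2 = 0;  x_3 = (x_2 − 0)/2 = -7/23
Digits: (1, 1, 0).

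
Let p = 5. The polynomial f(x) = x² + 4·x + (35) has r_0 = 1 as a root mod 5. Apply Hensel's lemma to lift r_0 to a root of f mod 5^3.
r_2 = 61 (mod 125)

Hensel: r_{i+1} = r_i − f(r_i)·(f′(r_i))^{-1} mod 5^{i+2}, f′(x) = 2x + 4. Iterate:
  r_0 = 1 (mod 5)
  r_1 = 11 (mod 25)
  r_2 = 61 (mod 125)
Final: r = 61 satisfies f(r) ≡ 0 mod 5^3.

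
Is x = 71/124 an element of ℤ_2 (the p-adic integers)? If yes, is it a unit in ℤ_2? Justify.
x ∉ ℤ_2 (v_2(x) = -2 < 0)

ℤ_2 = {x ∈ ℚ_2 : v_2(x) ≥ 0} and ℤ_2^× = {x ∈ ℤ_2 : v_2(x) = 0}. Here v_2(71/124) = v_2(num) − v_2(den) = -2; compare against these criteria.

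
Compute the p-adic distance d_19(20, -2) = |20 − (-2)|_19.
d_19(20, -2) = 1

Step 1 — x − y = 20 − (-2) = 22. Step 2 — v_19(22) = 0 (factor: 22 = (19^0 · 22); the sign does not affect v_p). Step 3 — |x − y|_19 = 19^{0} = 1.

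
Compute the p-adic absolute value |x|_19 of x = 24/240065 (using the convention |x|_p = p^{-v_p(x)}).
|24/240065|_19 = 6859

Step 1 — compute v_19(x) by factoring powers of 19 out of the numerator and denominator: v_19(24/240065) = -3. Step 2 — apply |x|_p = p^{-v_p(x)} = 19^{3} = 6859.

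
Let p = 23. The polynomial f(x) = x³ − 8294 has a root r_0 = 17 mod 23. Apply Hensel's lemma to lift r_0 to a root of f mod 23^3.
r_2 = 8527 (mod 12167)

Hensel: r_{i+1} = r_i − f(r_i)/f′(r_i) mod 23^{i+2}, where f′(x) = 3x². Iterate:
  r_0 = 17 (mod 23)
  r_1 = 63 (mod 529)
  r_2 = 8527 (mod 12167)
Final: r = 8527 with f(r) ≡ 0 mod 23^3.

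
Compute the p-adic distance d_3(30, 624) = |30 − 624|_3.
d_3(30, 624) = 1/27

Step 1 — x − y = 30 − 624 = -594. Step 2 — v_3(-594) = 3 (factor: -594 = −(3^3 · 22); the sign does not affect v_p). Step 3 — |x − y|_3 = 3^{-3} = 1/27.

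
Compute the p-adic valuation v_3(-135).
v_3(-135) = 3

v_3(n) is the largest exponent k such that 3^k divides n. Factor out: -135 = -3^3 · 5. (Sign doesn't affect v_p.) So v_3(-135) = 3.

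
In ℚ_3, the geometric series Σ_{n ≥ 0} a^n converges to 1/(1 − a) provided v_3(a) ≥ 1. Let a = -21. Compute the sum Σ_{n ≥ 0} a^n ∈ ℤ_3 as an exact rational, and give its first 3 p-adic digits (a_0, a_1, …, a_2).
Σ a^n = 1/(1 − a) = 1/22;  first 3 digits = (1, 2, 1)

v_3(a) = 1 ≥ 1, so the series converges in ℤ_3 to 1/(1 − a) = 1/(1 − (-21)) = 1/22. Expand this rational in ℤ_3: compute digits iteratively via d_i = x_i mod 3, x_{i+1} = (x_i − d_i)/3. The first 3 digits are (1, 2, 1).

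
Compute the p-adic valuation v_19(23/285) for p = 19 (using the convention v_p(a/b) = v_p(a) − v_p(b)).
v_19(23/285) = -1

Factor powers of 19 from the numerator and denominator of the reduced fraction: 23 = 19^0 · 23 and 285 = 19^1 · 15. Apply v_p(a/b) = v_p(a) − v_p(b): v_19(23/285) = 0 − 1 = -1.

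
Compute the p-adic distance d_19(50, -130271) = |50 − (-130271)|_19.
d_19(50, -130271) = 1/130321

Step 1 — x − y = 50 − (-130271) = 130321. Step 2 — v_19(130321) = 4 (factor: 130321 = (19^4 · 1); the sign does not affect v_p). Step 3 — |x − y|_19 = 19^{-4} = 1/130321.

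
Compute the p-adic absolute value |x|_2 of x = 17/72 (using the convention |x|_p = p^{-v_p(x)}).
|17/72|_2 = 8

Step 1 — compute v_2(x) by factoring powers of 2 out of the numerator and denominator: v_2(17/72) = -3. Step 2 — apply |x|_p = p^{-v_p(x)} = 2^{3} = 8.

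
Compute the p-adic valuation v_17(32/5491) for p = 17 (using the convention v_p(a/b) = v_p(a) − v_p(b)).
v_17(32/5491) = -2

Factor powers of 17 from the numerator and denominator of the reduced fraction: 32 = 17^0 · 32 and 5491 = 17^2 · 19. Apply v_p(a/b) = v_p(a) − v_p(b): v_17(32/5491) = 0 − 2 = -2.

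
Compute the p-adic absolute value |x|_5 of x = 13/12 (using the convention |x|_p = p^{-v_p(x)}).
|13/12|_5 = 1

Step 1 — compute v_5(x) by factoring powers of 5 out of the numerator and denominator: v_5(13/12) = 0. Step 2 — apply |x|_p = p^{-v_p(x)} = 5^{0} = 1.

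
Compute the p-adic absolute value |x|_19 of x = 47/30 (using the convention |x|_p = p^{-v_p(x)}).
|47/30|_19 = 1

Step 1 — compute v_19(x) by factoring powers of 19 out of the numerator and denominator: v_19(47/30) = 0. Step 2 — apply |x|_p = p^{-v_p(x)} = 19^{0} = 1.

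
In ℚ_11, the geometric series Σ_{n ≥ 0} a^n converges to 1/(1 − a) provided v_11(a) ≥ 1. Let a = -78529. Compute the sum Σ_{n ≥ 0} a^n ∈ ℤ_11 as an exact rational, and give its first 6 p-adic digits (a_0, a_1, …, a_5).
Σ a^n = 1/(1 − a) = 1/78530;  first 6 digits = (1, 0, 0, 7, 5, 10)

v_11(a) = 3 ≥ 1, so the series converges in ℤ_11 to 1/(1 − a) = 1/(1 − (-78529)) = 1/78530. Expand this rational in ℤ_11: compute digits iteratively via d_i = x_i mod 11, x_{i+1} = (x_i − d_i)/11. The first 6 digits are (1, 0, 0, 7, 5, 10).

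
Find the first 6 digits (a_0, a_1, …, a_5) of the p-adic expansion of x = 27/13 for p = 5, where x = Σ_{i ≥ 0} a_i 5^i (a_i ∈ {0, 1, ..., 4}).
(a_0, …, a_5) = (4, 0, 3, 4, 1, 0)

v_5(27/13) = 0 (numerator and denominator both coprime to 5), so x ∈ ℤ_5^×. Compute digits iteratively via a_i = x_i mod 5, x_{i+1} = (x_i − a_i)/5, with x_0 = x:
  x_0 = 27/13;  a_0 = 4;  x_1 = (x_0 − 4)/5 = -5/13
  x_1 = -5/13;  a_1 = 0;  x_2 = (x_1 − 0)/5 = -1/13
  x_2 = -1/13;  a_2 = 3;  x_3 = (x_2 − 3)/5 = -8/13
  x_3 = -8/13;  a_3 = 4;  x_4 = (x_3 − 4)/5 = -12/13
  x_4 = -12/13;  a_4 = 1;  x_5 = (x_4 − 1)/5 = -5/13
  x_5 = -5/13;  a_5 = 0;  x_6 = (x_5 − 0)/5 = -1/13
Digits: (4, 0, 3, 4, 1, 0).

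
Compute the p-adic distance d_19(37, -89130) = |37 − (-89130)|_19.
d_19(37, -89130) = 1/6859

Step 1 — x − y = 37 − (-89130) = 89167. Step 2 — v_19(89167) = 3 (factor: 89167 = (19^3 · 13); the sign does not affect v_p). Step 3 — |x − y|_19 = 19^{-3} = 1/6859.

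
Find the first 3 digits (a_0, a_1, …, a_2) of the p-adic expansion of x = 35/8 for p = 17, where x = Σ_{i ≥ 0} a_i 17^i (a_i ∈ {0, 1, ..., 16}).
(a_0, …, a_2) = (15, 10, 10)

v_17(35/8) = 0 (numerator and denominator both coprime to 17), so x ∈ ℤ_17^×. Compute digits iteratively via a_i = x_i mod 17, x_{i+1} = (x_i − a_i)/17, with x_0 = x:
  x_0 = 35/8;  a_0 = 15;  x_1 = (x_0 − 15)/17 = -5/8
  x_1 = -5/8;  a_1 = 10;  x_2 = (x_1 − 10)/17 = -5/8
  x_2 = -5/8;  a_2 = 10;  x_3 = (x_2 − 10)/17 = -5/8
Digits: (15, 10, 10).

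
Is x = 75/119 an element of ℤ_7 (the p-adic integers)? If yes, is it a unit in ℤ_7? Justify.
x ∉ ℤ_7 (v_7(x) = -1 < 0)

ℤ_7 = {x ∈ ℚ_7 : v_7(x) ≥ 0} and ℤ_7^× = {x ∈ ℤ_7 : v_7(x) = 0}. Here v_7(75/119) = v_7(num) − v_7(den) = -1; compare against these criteria.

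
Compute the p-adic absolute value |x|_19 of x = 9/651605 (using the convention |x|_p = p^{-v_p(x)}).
|9/651605|_19 = 130321

Step 1 — compute v_19(x) by factoring powers of 19 out of the numerator and denominator: v_19(9/651605) = -4. Step 2 — apply |x|_p = p^{-v_p(x)} = 19^{4} = 130321.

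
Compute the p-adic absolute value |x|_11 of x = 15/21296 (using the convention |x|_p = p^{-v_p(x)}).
|15/21296|_11 = 1331

Step 1 — compute v_11(x) by factoring powers of 11 out of the numerator and denominator: v_11(15/21296) = -3. Step 2 — apply |x|_p = p^{-v_p(x)} = 11^{3} = 1331.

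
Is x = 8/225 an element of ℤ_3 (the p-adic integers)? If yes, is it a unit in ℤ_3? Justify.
x ∉ ℤ_3 (v_3(x) = -2 < 0)

ℤ_3 = {x ∈ ℚ_3 : v_3(x) ≥ 0} and ℤ_3^× = {x ∈ ℤ_3 : v_3(x) = 0}. Here v_3(8/225) = v_3(num) − v_3(den) = -2; compare against these criteria.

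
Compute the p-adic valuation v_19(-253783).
v_19(-253783) = 3

v_19(n) is the largest exponent k such that 19^k divides n. Factor out: -253783 = -19^3 · 37. (Sign doesn't affect v_p.) So v_19(-253783) = 3.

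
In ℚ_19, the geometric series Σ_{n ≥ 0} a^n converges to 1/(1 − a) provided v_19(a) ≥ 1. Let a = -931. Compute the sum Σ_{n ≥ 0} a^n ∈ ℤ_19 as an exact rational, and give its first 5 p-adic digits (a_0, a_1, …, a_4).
Σ a^n = 1/(1 − a) = 1/932;  first 5 digits = (1, 8, 4, 11, 0)

v_19(a) = 1 ≥ 1, so the series converges in ℤ_19 to 1/(1 − a) = 1/(1 − (-931)) = 1/932. Expand this rational in ℤ_19: compute digits iteratively via d_i = x_i mod 19, x_{i+1} = (x_i − d_i)/19. The first 5 digits are (1, 8, 4, 11, 0).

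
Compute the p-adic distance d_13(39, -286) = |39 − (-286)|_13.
d_13(39, -286) = 1/13

Step 1 — x − y = 39 − (-286) = 325. Step 2 — v_13(325) = 1 (factor: 325 = (13^1 · 25); the sign does not affect v_p). Step 3 — |x − y|_13 = 13^{-1} = 1/13.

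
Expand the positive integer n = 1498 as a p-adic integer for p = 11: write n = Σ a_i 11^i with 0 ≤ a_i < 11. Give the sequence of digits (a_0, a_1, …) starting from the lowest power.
(a_0, a_1, …) = (2, 4, 1, 1)

Repeated division by 11 gives the digits low-to-high: 1498 = 2 + 4·11^1 + 1·11^2 + 1·11^3. Digit sequence: (2, 4, 1, 1).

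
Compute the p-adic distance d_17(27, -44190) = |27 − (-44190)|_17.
d_17(27, -44190) = 1/4913

Step 1 — x − y = 27 − (-44190) = 44217. Step 2 — v_17(44217) = 3 (factor: 44217 = (17^3 · 9); the sign does not affect v_p). Step 3 — |x − y|_17 = 17^{-3} = 1/4913.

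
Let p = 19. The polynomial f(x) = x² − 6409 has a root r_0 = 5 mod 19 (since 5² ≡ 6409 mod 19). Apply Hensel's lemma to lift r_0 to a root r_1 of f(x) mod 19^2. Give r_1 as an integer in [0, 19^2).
r_1 = 138 (mod 361)

Hensel's recurrence: r_{i+1} = r_i − f(r_i)·(f′(r_i))^{-1} mod 19^{i+2}, with f′(x) = 2x. Iterate:
  r_0 = 5 (mod 19)
  r_1 = 138 (mod 361)
Final: r_1 = 138, and one checks f(r_1) ≡ 0 mod 19^2.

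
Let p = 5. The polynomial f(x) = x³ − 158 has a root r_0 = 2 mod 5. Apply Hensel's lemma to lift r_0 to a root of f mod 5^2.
r_1 = 2 (mod 25)

Hensel: r_{i+1} = r_i − f(r_i)/f′(r_i) mod 5^{i+2}, where f′(x) = 3x². Iterate:
  r_0 = 2 (mod 5)
  r_1 = 2 (mod 25)
Final: r = 2 with f(r) ≡ 0 mod 5^2.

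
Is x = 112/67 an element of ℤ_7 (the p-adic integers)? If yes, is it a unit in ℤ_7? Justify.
x ∈ ℤ_7 but not a unit; v_7(x) = 1 > 0

ℤ_7 = {x ∈ ℚ_7 : v_7(x) ≥ 0} and ℤ_7^× = {x ∈ ℤ_7 : v_7(x) = 0}. Here v_7(112/67) = v_7(num) − v_7(den) = 1; compare against these criteria.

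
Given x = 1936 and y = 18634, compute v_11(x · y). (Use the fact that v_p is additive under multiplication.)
v_11(36075424) = 5

v_p(x) = 2 (factor: 1936 = 11^2 · 16); v_p(y) = 3 (factor: 18634 = 11^3 · 14). Additivity: v_p(xy) = v_p(x) + v_p(y) = 2 + 3 = 5. (Direct check: xy = 36075424 = 11^5 · (224).)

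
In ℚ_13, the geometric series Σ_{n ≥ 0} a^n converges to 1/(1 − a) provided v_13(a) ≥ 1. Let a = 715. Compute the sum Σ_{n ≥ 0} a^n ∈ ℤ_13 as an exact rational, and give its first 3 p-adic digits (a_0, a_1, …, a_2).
Σ a^n = 1/(1 − a) = -1/714;  first 3 digits = (1, 3, 0)

v_13(a) = 1 ≥ 1, so the series converges in ℤ_13 to 1/(1 − a) = 1/(1 − 715) = -1/714. Expand this rational in ℤ_13: compute digits iteratively via d_i = x_i mod 13, x_{i+1} = (x_i − d_i)/13. The first 3 digits are (1, 3, 0).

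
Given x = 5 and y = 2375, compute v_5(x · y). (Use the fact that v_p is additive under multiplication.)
v_5(11875) = 4

v_p(x) = 1 (factor: 5 = 5^1 · 1); v_p(y) = 3 (factor: 2375 = 5^3 · 19). Additivity: v_p(xy) = v_p(x) + v_p(y) = 1 + 3 = 4. (Direct check: xy = 11875 = 5^4 · (19).)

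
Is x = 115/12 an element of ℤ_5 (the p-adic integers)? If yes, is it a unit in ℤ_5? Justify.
x ∈ ℤ_5 but not a unit; v_5(x) = 1 > 0

ℤ_5 = {x ∈ ℚ_5 : v_5(x) ≥ 0} and ℤ_5^× = {x ∈ ℤ_5 : v_5(x) = 0}. Here v_5(115/12) = v_5(num) − v_5(den) = 1; compare against these criteria.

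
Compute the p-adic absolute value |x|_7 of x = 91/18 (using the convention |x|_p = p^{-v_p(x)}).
|91/18|_7 = 1/7

Step 1 — compute v_7(x) by factoring powers of 7 out of the numerator and denominator: v_7(91/18) = 1. Step 2 — apply |x|_p = p^{-v_p(x)} = 7^{-1} = 1/7.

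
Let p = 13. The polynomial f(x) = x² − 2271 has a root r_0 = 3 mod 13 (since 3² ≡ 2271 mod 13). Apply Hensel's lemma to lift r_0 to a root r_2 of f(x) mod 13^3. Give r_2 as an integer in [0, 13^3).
r_2 = 1225 (mod 2197)

Hensel's recurrence: r_{i+1} = r_i − f(r_i)·(f′(r_i))^{-1} mod 13^{i+2}, with f′(x) = 2x. Iterate:
  r_0 = 3 (mod 13)
  r_1 = 42 (mod 169)
  r_2 = 1225 (mod 2197)
Final: r_2 = 1225, and one checks f(r_2) ≡ 0 mod 13^3.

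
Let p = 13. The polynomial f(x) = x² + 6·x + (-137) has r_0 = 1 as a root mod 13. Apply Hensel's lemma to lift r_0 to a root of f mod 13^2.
r_1 = 144 (mod 169)

Hensel: r_{i+1} = r_i − f(r_i)·(f′(r_i))^{-1} mod 13^{i+2}, f′(x) = 2x + 6. Iterate:
  r_0 = 1 (mod 13)
  r_1 = 144 (mod 169)
Final: r = 144 satisfies f(r) ≡ 0 mod 13^2.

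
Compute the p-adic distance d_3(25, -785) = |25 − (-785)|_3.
d_3(25, -785) = 1/81

Step 1 — x − y = 25 − (-785) = 810. Step 2 — v_3(810) = 4 (factor: 810 = (3^4 · 10); the sign does not affect v_p). Step 3 — |x − y|_3 = 3^{-4} = 1/81.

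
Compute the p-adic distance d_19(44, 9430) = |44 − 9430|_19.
d_19(44, 9430) = 1/361

Step 1 — x − y = 44 − 9430 = -9386. Step 2 — v_19(-9386) = 2 (factor: -9386 = −(19^2 · 26); the sign does not affect v_p). Step 3 — |x − y|_19 = 19^{-2} = 1/361.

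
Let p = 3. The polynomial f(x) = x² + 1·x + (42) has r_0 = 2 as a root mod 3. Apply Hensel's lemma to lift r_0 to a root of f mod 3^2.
r_1 = 5 (mod 9)

Hensel: r_{i+1} = r_i − f(r_i)·(f′(r_i))^{-1} mod 3^{i+2}, f′(x) = 2x + 1. Iterate:
  r_0 = 2 (mod 3)
  r_1 = 5 (mod 9)
Final: r = 5 satisfies f(r) ≡ 0 mod 3^2.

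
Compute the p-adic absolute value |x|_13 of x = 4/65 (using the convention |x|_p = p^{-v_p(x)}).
|4/65|_13 = 13

Step 1 — compute v_13(x) by factoring powers of 13 out of the numerator and denominator: v_13(4/65) = -1. Step 2 — apply |x|_p = p^{-v_p(x)} = 13^{1} = 13.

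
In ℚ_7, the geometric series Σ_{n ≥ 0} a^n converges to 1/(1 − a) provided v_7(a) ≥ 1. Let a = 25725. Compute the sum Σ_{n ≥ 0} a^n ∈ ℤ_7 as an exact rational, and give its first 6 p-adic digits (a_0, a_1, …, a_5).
Σ a^n = 1/(1 − a) = -1/25724;  first 6 digits = (1, 0, 0, 5, 3, 1)

v_7(a) = 3 ≥ 1, so the series converges in ℤ_7 to 1/(1 − a) = 1/(1 − 25725) = -1/25724. Expand this rational in ℤ_7: compute digits iteratively via d_i = x_i mod 7, x_{i+1} = (x_i − d_i)/7. The first 6 digits are (1, 0, 0, 5, 3, 1).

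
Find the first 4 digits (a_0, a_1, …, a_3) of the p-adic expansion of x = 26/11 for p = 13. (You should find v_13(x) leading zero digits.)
(a_0, …, a_3) = (0, 12, 5, 9)

v_13(26/11) = 1, so a_0 = ... = a_0 = 0. Factor out: x = 13^1 · u with u = 2/11 a unit in ℤ_13. Expand u iteratively via a_{v+i} = u_i mod 13, u_{i+1} = (u_i − a_{v+i})/13:
  u_0 = 2/11;  a_1 = 12;  u_1 = (u_0 − 12)/13 = -10/11
  u_1 = -10/11;  a_2 = 5;  u_2 = (u_1 − 5)/13 = -5/11
  u_2 = -5/11;  a_3 = 9;  u_3 = (u_2 − 9)/13 = -8/11
Digits: (0, 12, 5, 9).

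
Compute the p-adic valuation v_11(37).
v_11(37) = 0

v_11(n) is the largest exponent k such that 11^k divides n. Factor out: 37 = 11^0 · 37. (Sign doesn't affect v_p.) So v_11(37) = 0.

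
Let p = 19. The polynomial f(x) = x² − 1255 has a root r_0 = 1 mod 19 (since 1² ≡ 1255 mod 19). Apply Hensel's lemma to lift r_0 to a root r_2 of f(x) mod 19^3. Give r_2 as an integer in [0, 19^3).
r_2 = 6404 (mod 6859)

Hensel's recurrence: r_{i+1} = r_i − f(r_i)·(f′(r_i))^{-1} mod 19^{i+2}, with f′(x) = 2x. Iterate:
  r_0 = 1 (mod 19)
  r_1 = 267 (mod 361)
  r_2 = 6404 (mod 6859)
Final: r_2 = 6404, and one checks f(r_2) ≡ 0 mod 19^3.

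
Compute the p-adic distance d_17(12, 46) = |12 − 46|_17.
d_17(12, 46) = 1/17

Step 1 — x − y = 12 − 46 = -34. Step 2 — v_17(-34) = 1 (factor: -34 = −(17^1 · 2); the sign does not affect v_p). Step 3 — |x − y|_17 = 17^{-1} = 1/17.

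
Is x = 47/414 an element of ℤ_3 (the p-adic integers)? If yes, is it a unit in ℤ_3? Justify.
x ∉ ℤ_3 (v_3(x) = -2 < 0)

ℤ_3 = {x ∈ ℚ_3 : v_3(x) ≥ 0} and ℤ_3^× = {x ∈ ℤ_3 : v_3(x) = 0}. Here v_3(47/414) = v_3(num) − v_3(den) = -2; compare against these criteria.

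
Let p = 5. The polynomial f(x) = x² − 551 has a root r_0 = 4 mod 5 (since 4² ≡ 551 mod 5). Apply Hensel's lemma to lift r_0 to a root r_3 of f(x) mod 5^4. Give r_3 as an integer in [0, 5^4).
r_3 = 349 (mod 625)

Hensel's recurrence: r_{i+1} = r_i − f(r_i)·(f′(r_i))^{-1} mod 5^{i+2}, with f′(x) = 2x. Iterate:
  r_0 = 4 (mod 5)
  r_1 = 24 (mod 25)
  r_2 = 99 (mod 125)
  r_3 = 349 (mod 625)
Final: r_3 = 349, and one checks f(r_3) ≡ 0 mod 5^4.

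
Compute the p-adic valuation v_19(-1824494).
v_19(-1824494) = 4

v_19(n) is the largest exponent k such that 19^k divides n. Factor out: -1824494 = -19^4 · 14. (Sign doesn't affect v_p.) So v_19(-1824494) = 4.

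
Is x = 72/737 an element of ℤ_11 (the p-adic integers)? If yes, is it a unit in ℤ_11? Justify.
x ∉ ℤ_11 (v_11(x) = -1 < 0)

ℤ_11 = {x ∈ ℚ_11 : v_11(x) ≥ 0} and ℤ_11^× = {x ∈ ℤ_11 : v_11(x) = 0}. Here v_11(72/737) = v_11(num) − v_11(den) = -1; compare against these criteria.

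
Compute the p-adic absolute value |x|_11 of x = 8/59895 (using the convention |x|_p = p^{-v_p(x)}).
|8/59895|_11 = 1331

Step 1 — compute v_11(x) by factoring powers of 11 out of the numerator and denominator: v_11(8/59895) = -3. Step 2 — apply |x|_p = p^{-v_p(x)} = 11^{3} = 1331.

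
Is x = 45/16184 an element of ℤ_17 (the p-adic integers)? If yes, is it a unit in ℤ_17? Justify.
x ∉ ℤ_17 (v_17(x) = -2 < 0)

ℤ_17 = {x ∈ ℚ_17 : v_17(x) ≥ 0} and ℤ_17^× = {x ∈ ℤ_17 : v_17(x) = 0}. Here v_17(45/16184) = v_17(num) − v_17(den) = -2; compare against these criteria.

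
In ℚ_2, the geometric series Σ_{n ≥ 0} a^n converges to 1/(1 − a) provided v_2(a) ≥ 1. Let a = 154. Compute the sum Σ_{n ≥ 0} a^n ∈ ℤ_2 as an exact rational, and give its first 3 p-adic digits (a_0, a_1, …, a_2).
Σ a^n = 1/(1 − a) = -1/153;  first 3 digits = (1, 1, 1)

v_2(a) = 1 ≥ 1, so the series converges in ℤ_2 to 1/(1 − a) = 1/(1 − 154) = -1/153. Expand this rational in ℤ_2: compute digits iteratively via d_i = x_i mod 2, x_{i+1} = (x_i − d_i)/2. The first 3 digits are (1, 1, 1).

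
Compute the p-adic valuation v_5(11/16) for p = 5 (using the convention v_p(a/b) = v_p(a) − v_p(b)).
v_5(11/16) = 0

Factor powers of 5 from the numerator and denominator of the reduced fraction: 11 = 5^0 · 11 and 16 = 5^0 · 16. Apply v_p(a/b) = v_p(a) − v_p(b): v_5(11/16) = 0 − 0 = 0.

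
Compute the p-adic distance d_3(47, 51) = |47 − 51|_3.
d_3(47, 51) = 1

Step 1 — x − y = 47 − 51 = -4. Step 2 — v_3(-4) = 0 (factor: -4 = −(3^0 · 4); the sign does not affect v_p). Step 3 — |x − y|_3 = 3^{0} = 1.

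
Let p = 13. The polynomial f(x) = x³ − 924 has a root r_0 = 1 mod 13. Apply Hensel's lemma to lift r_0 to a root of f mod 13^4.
r_3 = 4759 (mod 28561)

Hensel: r_{i+1} = r_i − f(r_i)/f′(r_i) mod 13^{i+2}, where f′(x) = 3x². Iterate:
  r_0 = 1 (mod 13)
  r_1 = 27 (mod 169)
  r_2 = 365 (mod 2197)
  r_3 = 4759 (mod 28561)
Final: r = 4759 with f(r) ≡ 0 mod 13^4.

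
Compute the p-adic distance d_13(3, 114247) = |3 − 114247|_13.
d_13(3, 114247) = 1/28561

Step 1 — x − y = 3 − 114247 = -114244. Step 2 — v_13(-114244) = 4 (factor: -114244 = −(13^4 · 4); the sign does not affect v_p). Step 3 — |x − y|_13 = 13^{-4} = 1/28561.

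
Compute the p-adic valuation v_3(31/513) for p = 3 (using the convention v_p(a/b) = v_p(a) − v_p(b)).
v_3(31/513) = -3

Factor powers of 3 from the numerator and denominator of the reduced fraction: 31 = 3^0 · 31 and 513 = 3^3 · 19. Apply v_p(a/b) = v_p(a) − v_p(b): v_3(31/513) = 0 − 3 = -3.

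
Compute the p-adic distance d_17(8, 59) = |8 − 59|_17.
d_17(8, 59) = 1/17

Step 1 — x − y = 8 − 59 = -51. Step 2 — v_17(-51) = 1 (factor: -51 = −(17^1 · 3); the sign does not affect v_p). Step 3 — |x − y|_17 = 17^{-1} = 1/17.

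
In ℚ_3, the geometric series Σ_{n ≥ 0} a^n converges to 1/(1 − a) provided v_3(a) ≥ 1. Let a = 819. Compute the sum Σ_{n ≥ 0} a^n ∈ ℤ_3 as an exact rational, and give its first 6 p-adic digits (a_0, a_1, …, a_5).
Σ a^n = 1/(1 − a) = -1/818;  first 6 digits = (1, 0, 1, 0, 2, 0)

v_3(a) = 2 ≥ 1, so the series converges in ℤ_3 to 1/(1 − a) = 1/(1 − 819) = -1/818. Expand this rational in ℤ_3: compute digits iteratively via d_i = x_i mod 3, x_{i+1} = (x_i − d_i)/3. The first 6 digits are (1, 0, 1, 0, 2, 0).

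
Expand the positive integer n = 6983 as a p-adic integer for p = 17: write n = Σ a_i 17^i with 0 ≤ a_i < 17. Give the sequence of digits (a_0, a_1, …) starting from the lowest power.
(a_0, a_1, …) = (13, 2, 7, 1)

Repeated division by 17 gives the digits low-to-high: 6983 = 13 + 2·17^1 + 7·17^2 + 1·17^3. Digit sequence: (13, 2, 7, 1).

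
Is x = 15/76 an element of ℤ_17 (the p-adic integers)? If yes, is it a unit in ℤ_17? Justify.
x ∈ ℤ_17^× (unit); v_17(x) = 0

ℤ_17 = {x ∈ ℚ_17 : v_17(x) ≥ 0} and ℤ_17^× = {x ∈ ℤ_17 : v_17(x) = 0}. Here v_17(15/76) = v_17(num) − v_17(den) = 0; compare against these criteria.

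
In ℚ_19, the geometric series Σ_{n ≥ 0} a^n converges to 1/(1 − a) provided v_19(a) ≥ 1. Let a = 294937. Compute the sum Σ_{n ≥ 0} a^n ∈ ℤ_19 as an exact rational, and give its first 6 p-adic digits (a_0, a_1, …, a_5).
Σ a^n = 1/(1 − a) = -1/294936;  first 6 digits = (1, 0, 0, 5, 2, 0)

v_19(a) = 3 ≥ 1, so the series converges in ℤ_19 to 1/(1 − a) = 1/(1 − 294937) = -1/294936. Expand this rational in ℤ_19: compute digits iteratively via d_i = x_i mod 19, x_{i+1} = (x_i − d_i)/19. The first 6 digits are (1, 0, 0, 5, 2, 0).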